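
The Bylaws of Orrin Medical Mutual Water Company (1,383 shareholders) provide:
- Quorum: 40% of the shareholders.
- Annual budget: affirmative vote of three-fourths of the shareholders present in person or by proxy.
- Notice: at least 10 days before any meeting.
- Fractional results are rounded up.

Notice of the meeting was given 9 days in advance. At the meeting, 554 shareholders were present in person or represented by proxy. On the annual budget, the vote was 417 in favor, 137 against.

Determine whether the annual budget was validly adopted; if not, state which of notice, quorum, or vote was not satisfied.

Notice: 9 days given; 10 required. Not satisfied.
Quorum: 40% of 1,383 = 553.20, rounded up to 554; 554 present. Satisfied.
Vote: requires three-fourths of those present (554); 3/4 of 554 = 415.50, rounded up to 416, so 416 needed; 417 in favor. Satisfied.

Invalid — notice requirement not satisfied.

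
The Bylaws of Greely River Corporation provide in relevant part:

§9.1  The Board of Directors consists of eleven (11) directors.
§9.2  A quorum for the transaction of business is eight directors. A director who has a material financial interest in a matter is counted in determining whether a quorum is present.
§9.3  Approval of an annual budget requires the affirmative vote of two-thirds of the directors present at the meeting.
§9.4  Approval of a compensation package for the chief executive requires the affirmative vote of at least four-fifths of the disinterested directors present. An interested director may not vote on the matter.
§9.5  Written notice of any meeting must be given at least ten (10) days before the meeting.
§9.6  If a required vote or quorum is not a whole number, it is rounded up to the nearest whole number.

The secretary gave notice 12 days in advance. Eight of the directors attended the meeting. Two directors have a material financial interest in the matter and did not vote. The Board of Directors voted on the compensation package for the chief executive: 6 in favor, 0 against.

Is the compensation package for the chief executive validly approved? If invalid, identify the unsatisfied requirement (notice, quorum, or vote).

Valid — all requirements satisfied.

Notice: 12 days given; 10 required (12 ≥ 10). Satisfied.
Quorum: 8 present (interested directors count toward quorum); quorum is 8. Satisfied.
Vote: the compensation package for the chief executive requires four-fifths of the disinterested directors present (8 − 2 = 6). 4/5 of 6 = 4.80, rounded up to 5, so 5 affirmative votes are needed; 6 voted in favor. Satisfied.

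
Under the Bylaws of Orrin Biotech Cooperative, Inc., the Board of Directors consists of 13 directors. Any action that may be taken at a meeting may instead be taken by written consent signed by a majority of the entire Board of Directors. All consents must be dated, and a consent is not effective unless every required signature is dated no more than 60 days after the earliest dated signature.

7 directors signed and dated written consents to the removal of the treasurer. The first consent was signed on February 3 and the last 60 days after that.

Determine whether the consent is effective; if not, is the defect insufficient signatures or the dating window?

Effective — both the signature and dating-window requirements are satisfied.

Signatures required: a majority of 13 — a majority of 13 is 7, so 7 needed; 7 signed. Sufficient.
Dating window: the latest signature is 60 days after the earliest; the limit is 60 days. Within the window.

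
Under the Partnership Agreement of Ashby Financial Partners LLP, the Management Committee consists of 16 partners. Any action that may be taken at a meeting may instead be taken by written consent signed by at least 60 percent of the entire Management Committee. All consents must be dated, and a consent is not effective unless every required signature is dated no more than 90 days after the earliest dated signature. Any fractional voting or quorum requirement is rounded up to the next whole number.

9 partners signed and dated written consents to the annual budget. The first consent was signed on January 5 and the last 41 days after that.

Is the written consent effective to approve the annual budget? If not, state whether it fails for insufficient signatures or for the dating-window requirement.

Not effective — insufficient signatures.

Signatures required: at least 60 percent of 16 — 3/5 of 16 = 9.60, rounded up to 10, so 10 needed; 9 signed. Insufficient.
Dating window: the latest signature is 41 days after the earliest; the limit is 90 days. Within the window.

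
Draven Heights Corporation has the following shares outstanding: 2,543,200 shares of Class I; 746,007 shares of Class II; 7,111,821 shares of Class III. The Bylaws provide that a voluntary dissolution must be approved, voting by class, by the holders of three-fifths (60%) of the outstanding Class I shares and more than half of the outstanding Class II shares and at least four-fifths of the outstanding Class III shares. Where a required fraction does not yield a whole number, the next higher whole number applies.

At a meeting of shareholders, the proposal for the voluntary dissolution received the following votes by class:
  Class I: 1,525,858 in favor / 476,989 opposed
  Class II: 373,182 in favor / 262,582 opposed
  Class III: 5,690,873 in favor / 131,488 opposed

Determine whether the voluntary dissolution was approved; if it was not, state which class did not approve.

Not approved — the Class I shares did not give the required vote.

Class I: 3/5 of 2543200 = 1525920; 1,525,920 required, 1,525,858 in favor — not approved.
Class II: a majority of 746007 is 373004; 373,004 required, 373,182 in favor — approved.
Class III: 4/5 of 7111821 = 5689456.80, rounded up to 5689457; 5,689,457 required, 5,690,873 in favor — approved.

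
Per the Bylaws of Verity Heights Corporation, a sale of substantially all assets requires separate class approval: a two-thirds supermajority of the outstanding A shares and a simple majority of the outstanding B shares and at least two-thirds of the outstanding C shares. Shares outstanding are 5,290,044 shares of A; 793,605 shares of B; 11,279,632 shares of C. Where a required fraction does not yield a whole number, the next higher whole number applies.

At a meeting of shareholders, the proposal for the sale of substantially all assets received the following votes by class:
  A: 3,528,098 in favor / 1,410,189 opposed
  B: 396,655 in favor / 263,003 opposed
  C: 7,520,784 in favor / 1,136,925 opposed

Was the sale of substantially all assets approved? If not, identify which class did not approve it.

Not approved — the B shares did not give the required vote.

A: 2/3 of 5290044 = 3526696; 3,526,696 required, 3,528,098 in favor — approved.
B: a majority of 793605 is 396803; 396,803 required, 396,655 in favor — not approved.
C: 2/3 of 11279632 = 7519754.67, rounded up to 7519755; 7,519,755 required, 7,520,784 in favor — approved.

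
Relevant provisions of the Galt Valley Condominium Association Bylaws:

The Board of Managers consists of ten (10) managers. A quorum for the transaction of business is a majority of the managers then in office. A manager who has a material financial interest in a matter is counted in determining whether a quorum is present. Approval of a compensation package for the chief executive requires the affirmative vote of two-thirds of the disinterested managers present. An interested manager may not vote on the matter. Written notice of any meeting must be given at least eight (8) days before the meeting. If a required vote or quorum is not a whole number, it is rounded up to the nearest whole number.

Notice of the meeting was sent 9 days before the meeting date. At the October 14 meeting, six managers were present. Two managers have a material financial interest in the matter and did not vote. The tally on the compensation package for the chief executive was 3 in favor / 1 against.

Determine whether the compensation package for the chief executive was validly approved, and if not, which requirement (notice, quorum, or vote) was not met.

Notice: 9 days given; 8 required (9 ≥ 8). Satisfied.
Quorum: 6 present (interested managers count toward quorum); quorum is 6. Satisfied.
Vote: the compensation package for the chief executive requires two-thirds of the disinterested managers present (6 − 2 = 4). 2/3 of 4 = 2.67, rounded up to 3, so 3 affirmative votes are needed; 3 voted in favor. Satisfied.

Valid — all requirements satisfied.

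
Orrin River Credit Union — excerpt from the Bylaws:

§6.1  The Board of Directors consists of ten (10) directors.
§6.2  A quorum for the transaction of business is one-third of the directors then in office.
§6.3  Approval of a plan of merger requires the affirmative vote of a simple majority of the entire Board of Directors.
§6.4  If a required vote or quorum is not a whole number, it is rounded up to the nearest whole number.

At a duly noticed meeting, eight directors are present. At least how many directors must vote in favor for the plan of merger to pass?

The plan of merger requires a majority of the entire Board of Directors (10).
A majority of 10 is 6.

6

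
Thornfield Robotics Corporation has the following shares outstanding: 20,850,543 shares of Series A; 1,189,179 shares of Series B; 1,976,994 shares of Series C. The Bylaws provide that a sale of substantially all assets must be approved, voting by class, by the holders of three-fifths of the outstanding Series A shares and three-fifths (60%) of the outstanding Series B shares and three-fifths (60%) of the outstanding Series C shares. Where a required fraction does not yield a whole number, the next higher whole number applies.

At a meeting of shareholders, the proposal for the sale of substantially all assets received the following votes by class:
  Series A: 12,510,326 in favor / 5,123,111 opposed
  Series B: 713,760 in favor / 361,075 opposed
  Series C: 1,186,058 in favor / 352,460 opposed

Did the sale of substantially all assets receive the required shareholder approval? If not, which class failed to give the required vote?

Not approved — the Series C shares did not give the required vote.

Series A: 3/5 of 20850543 = 12510325.80, rounded up to 12510326; 12,510,326 required, 12,510,326 in favor — approved.
Series B: 3/5 of 1189179 = 713507.40, rounded up to 713508; 713,508 required, 713,760 in favor — approved.
Series C: 3/5 of 1976994 = 1186196.40, rounded up to 1186197; 1,186,197 required, 1,186,058 in favor — not approved.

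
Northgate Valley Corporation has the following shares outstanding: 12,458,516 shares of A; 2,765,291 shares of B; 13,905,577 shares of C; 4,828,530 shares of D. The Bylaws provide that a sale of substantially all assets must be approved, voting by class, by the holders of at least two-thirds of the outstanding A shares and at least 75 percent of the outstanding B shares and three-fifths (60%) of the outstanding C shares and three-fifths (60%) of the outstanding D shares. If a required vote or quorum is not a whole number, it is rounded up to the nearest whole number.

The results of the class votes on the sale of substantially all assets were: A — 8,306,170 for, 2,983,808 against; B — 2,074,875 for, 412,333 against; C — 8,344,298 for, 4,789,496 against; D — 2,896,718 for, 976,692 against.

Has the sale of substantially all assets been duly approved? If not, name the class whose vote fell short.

A: 2/3 of 12458516 = 8305677.33, rounded up to 8305678; 8,305,678 required, 8,306,170 in favor — approved.
B: 3/4 of 2765291 = 2073968.25, rounded up to 2073969; 2,073,969 required, 2,074,875 in favor — approved.
C: 3/5 of 13905577 = 8343346.20, rounded up to 8343347; 8,343,347 required, 8,344,298 in favor — approved.
D: 3/5 of 4828530 = 2897118; 2,897,118 required, 2,896,718 in favor — not approved.

Not approved — the D shares did not give the required vote.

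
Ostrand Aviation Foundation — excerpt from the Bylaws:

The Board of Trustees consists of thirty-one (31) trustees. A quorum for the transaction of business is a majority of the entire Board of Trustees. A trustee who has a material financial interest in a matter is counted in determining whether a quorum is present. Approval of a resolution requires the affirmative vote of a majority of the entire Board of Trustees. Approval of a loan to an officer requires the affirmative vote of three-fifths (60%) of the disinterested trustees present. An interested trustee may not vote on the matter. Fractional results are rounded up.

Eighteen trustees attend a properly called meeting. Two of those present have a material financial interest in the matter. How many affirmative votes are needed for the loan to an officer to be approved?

The loan to an officer requires three-fifths of the disinterested trustees present (18 − 2 = 16).
3/5 of 16 = 9.60, rounded up to 10.

10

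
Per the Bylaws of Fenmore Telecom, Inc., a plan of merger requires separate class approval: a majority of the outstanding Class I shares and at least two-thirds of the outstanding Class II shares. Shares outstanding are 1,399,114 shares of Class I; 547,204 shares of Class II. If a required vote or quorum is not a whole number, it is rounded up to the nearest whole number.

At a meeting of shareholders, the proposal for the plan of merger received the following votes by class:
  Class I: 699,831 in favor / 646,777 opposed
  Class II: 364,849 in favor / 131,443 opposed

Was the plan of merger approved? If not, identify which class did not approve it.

Class I: a majority of 1399114 is 699558; 699,558 required, 699,831 in favor — approved.
Class II: 2/3 of 547204 = 364802.67, rounded up to 364803; 364,803 required, 364,849 in favor — approved.

Approved — every class gave the required vote.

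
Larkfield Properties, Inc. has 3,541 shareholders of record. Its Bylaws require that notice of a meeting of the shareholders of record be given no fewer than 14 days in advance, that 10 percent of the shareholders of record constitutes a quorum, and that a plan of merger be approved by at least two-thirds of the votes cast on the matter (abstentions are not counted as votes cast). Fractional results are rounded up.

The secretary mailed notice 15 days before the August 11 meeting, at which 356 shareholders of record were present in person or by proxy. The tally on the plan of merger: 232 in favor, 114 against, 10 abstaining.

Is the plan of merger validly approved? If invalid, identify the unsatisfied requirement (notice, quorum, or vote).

Valid — all requirements satisfied.

Notice: 15 days given; 14 required. Satisfied.
Quorum: 10% of 3,541 = 354.10, rounded up to 355; 356 present. Satisfied.
Vote: requires two-thirds of the votes cast (356 − 10 abstaining = 346); 2/3 of 346 = 230.67, rounded up to 231, so 231 needed; 232 in favor. Satisfied.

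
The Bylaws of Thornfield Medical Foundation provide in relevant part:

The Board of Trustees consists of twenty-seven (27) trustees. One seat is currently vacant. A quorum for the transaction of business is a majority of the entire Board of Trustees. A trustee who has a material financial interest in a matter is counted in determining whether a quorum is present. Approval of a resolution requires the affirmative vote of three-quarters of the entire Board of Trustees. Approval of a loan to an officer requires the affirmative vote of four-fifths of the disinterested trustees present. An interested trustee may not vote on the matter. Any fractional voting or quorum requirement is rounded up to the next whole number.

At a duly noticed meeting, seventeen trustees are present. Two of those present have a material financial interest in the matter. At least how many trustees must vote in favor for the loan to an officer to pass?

12

The loan to an officer requires four-fifths of the disinterested trustees present (17 − 2 = 15).
4/5 of 15 = 12.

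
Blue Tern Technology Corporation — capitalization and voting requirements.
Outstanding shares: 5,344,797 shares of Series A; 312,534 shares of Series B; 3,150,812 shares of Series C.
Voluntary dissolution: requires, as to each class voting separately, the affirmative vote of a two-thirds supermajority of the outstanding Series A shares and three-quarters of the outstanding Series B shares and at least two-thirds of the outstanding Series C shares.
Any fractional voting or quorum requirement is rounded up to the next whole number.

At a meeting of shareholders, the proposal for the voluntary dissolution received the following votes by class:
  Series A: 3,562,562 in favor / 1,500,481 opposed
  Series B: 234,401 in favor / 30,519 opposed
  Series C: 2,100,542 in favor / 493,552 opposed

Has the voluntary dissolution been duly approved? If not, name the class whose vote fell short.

Series A: 2/3 of 5344797 = 3563198; 3,563,198 required, 3,562,562 in favor — not approved.
Series B: 3/4 of 312534 = 234400.50, rounded up to 234401; 234,401 required, 234,401 in favor — approved.
Series C: 2/3 of 3150812 = 2100541.33, rounded up to 2100542; 2,100,542 required, 2,100,542 in favor — approved.

Not approved — the Series A shares did not give the required vote.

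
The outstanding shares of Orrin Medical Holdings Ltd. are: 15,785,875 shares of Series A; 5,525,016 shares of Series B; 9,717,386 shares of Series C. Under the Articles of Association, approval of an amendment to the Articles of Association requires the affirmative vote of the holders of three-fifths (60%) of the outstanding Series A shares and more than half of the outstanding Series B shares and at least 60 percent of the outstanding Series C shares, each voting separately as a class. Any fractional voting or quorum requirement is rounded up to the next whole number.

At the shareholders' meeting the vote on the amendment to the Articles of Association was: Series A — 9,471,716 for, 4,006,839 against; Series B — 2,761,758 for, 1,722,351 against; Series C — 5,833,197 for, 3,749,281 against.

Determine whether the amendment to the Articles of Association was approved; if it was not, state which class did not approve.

Not approved — the Series B shares did not give the required vote.

Series A: 3/5 of 15785875 = 9471525; 9,471,525 required, 9,471,716 in favor — approved.
Series B: a majority of 5525016 is 2762509; 2,762,509 required, 2,761,758 in favor — not approved.
Series C: 3/5 of 9717386 = 5830431.60, rounded up to 5830432; 5,830,432 required, 5,833,197 in favor — approved.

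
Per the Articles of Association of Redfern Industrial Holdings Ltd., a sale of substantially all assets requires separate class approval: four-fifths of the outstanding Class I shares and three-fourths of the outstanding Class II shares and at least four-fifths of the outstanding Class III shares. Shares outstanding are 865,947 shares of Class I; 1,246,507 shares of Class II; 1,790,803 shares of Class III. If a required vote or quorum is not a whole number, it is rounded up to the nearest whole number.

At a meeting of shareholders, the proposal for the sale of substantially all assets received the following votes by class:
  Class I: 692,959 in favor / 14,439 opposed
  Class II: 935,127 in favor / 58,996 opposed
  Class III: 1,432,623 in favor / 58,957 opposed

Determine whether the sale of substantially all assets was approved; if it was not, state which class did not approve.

Not approved — the Class III shares did not give the required vote.

Class I: 4/5 of 865947 = 692757.60, rounded up to 692758; 692,758 required, 692,959 in favor — approved.
Class II: 3/4 of 1246507 = 934880.25, rounded up to 934881; 934,881 required, 935,127 in favor — approved.
Class III: 4/5 of 1790803 = 1432642.40, rounded up to 1432643; 1,432,643 required, 1,432,623 in favor — not approved.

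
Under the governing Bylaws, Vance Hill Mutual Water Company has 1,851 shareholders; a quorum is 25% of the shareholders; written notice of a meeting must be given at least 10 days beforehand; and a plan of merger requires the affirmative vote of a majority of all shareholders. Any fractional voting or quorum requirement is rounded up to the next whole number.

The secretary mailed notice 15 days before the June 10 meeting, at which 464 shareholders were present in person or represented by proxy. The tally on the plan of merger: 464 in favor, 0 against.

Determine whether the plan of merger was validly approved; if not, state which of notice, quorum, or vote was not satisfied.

Notice: 15 days given; 10 required. Satisfied.
Quorum: 25% of 1,851 = 462.75, rounded up to 463; 464 present. Satisfied.
Vote: requires a majority of all shareholders (1,851); a majority of 1851 is 926, so 926 needed; 464 in favor. Not satisfied.

Invalid — vote requirement not satisfied.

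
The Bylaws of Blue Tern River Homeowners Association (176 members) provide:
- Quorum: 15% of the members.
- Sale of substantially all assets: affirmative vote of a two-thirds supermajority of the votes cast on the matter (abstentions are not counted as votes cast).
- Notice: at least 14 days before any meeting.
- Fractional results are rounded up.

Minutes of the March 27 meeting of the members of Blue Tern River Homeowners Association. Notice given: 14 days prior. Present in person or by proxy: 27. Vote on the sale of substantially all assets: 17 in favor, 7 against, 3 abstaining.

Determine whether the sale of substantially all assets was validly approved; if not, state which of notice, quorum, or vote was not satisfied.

Valid — all requirements satisfied.

Notice: 14 days given; 14 required. Satisfied.
Quorum: 15% of 176 = 26.40, rounded up to 27; 27 present. Satisfied.
Vote: requires two-thirds of the votes cast (27 − 3 abstaining = 24); 2/3 of 24 = 16, so 16 needed; 17 in favor. Satisfied.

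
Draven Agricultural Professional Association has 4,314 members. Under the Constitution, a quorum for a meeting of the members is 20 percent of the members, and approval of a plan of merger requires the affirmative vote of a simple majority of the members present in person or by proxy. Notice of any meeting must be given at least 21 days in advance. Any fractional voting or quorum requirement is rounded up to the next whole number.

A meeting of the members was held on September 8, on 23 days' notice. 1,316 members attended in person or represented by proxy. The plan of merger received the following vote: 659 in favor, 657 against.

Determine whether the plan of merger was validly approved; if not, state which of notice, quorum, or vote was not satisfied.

Notice: 23 days given; 21 required. Satisfied.
Quorum: 20% of 4,314 = 862.80, rounded up to 863; 1,316 present. Satisfied.
Vote: requires a majority of those present (1,316); a majority of 1316 is 659, so 659 needed; 659 in favor. Satisfied.

Valid — all requirements satisfied.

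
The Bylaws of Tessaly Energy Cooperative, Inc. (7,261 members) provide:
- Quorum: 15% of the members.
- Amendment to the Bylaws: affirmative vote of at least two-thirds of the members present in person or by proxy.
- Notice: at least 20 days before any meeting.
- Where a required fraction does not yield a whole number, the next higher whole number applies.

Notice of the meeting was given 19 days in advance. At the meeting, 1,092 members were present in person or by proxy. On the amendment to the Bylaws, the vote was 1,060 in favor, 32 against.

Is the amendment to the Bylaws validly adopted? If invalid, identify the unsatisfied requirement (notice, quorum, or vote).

Notice: 19 days given; 20 required. Not satisfied.
Quorum: 15% of 7,261 = 1,089.15, rounded up to 1,090; 1,092 present. Satisfied.
Vote: requires two-thirds of those present (1,092); 2/3 of 1092 = 728, so 728 needed; 1,060 in favor. Satisfied.

Invalid — notice requirement not satisfied.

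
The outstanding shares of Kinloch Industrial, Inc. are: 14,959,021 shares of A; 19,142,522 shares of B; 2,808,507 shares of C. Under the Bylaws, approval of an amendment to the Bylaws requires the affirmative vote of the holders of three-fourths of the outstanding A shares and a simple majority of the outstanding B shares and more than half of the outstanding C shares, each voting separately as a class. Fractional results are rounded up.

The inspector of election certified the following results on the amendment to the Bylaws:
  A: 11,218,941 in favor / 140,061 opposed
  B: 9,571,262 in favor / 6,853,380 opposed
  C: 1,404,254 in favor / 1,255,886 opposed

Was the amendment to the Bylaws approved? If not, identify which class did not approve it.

A: 3/4 of 14959021 = 11219265.75, rounded up to 11219266; 11,219,266 required, 11,218,941 in favor — not approved.
B: a majority of 19142522 is 9571262; 9,571,262 required, 9,571,262 in favor — approved.
C: a majority of 2808507 is 1404254; 1,404,254 required, 1,404,254 in favor — approved.

Not approved — the A shares did not give the required vote.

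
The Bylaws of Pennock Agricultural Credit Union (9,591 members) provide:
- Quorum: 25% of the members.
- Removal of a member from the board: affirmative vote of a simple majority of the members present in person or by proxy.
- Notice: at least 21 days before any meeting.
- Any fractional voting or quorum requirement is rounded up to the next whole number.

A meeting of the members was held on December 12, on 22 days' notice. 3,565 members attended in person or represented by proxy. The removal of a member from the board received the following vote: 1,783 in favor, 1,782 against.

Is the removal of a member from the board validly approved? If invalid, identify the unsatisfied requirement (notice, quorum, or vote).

Valid — all requirements satisfied.

Notice: 22 days given; 21 required. Satisfied.
Quorum: 25% of 9,591 = 2,397.75, rounded up to 2,398; 3,565 present. Satisfied.
Vote: requires a majority of those present (3,565); a majority of 3565 is 1783, so 1,783 needed; 1,783 in favor. Satisfied.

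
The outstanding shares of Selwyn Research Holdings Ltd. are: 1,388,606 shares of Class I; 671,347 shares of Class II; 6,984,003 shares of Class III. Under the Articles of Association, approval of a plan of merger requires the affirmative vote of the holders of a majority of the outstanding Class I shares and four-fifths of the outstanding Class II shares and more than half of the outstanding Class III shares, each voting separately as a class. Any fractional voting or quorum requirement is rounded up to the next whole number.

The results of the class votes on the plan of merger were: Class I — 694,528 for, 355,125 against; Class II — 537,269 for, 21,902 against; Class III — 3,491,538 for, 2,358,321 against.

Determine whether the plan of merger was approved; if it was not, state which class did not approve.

Not approved — the Class III shares did not give the required vote.

Class I: a majority of 1388606 is 694304; 694,304 required, 694,528 in favor — approved.
Class II: 4/5 of 671347 = 537077.60, rounded up to 537078; 537,078 required, 537,269 in favor — approved.
Class III: a majority of 6984003 is 3492002; 3,492,002 required, 3,491,538 in favor — not approved.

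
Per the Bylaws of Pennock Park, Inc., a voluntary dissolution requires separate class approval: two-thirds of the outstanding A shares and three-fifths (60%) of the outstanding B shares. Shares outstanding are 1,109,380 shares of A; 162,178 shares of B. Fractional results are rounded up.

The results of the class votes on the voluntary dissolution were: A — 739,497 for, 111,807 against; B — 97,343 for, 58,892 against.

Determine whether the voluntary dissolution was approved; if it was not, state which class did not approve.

Not approved — the A shares did not give the required vote.

A: 2/3 of 1109380 = 739586.67, rounded up to 739587; 739,587 required, 739,497 in favor — not approved.
B: 3/5 of 162178 = 97306.80, rounded up to 97307; 97,307 required, 97,343 in favor — approved.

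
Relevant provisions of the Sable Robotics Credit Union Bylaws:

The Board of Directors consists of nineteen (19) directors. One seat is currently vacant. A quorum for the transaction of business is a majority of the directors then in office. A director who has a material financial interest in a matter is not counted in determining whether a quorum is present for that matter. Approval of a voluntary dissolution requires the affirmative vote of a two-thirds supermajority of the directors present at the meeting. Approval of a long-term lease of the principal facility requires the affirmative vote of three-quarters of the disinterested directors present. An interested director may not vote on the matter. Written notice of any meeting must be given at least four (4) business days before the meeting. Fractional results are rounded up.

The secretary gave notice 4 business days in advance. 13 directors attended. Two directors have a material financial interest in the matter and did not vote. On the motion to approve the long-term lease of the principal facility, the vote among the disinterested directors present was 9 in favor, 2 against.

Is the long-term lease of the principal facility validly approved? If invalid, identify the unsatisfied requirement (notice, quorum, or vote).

Valid — all requirements satisfied.

Notice: 4 business days given; 4 required (4 ≥ 4). Satisfied.
Quorum: 13 present, but the 2 interested directors do not count, leaving 11. Quorum is 10. Satisfied.
Vote: the long-term lease of the principal facility requires three-fourths of the disinterested directors present (13 − 2 = 11). 3/4 of 11 = 8.25, rounded up to 9, so 9 affirmative votes are needed; 9 voted in favor. Satisfied.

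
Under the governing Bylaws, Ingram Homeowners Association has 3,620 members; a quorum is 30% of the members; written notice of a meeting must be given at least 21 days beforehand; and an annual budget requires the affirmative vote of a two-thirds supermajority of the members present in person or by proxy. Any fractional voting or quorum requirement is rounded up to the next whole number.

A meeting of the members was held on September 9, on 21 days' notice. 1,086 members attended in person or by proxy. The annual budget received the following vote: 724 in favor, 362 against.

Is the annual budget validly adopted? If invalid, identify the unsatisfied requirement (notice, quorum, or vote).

Valid — all requirements satisfied.

Notice: 21 days given; 21 required. Satisfied.
Quorum: 30% of 3,620 = 1,086; 1,086 present. Satisfied.
Vote: requires two-thirds of those present (1,086); 2/3 of 1086 = 724, so 724 needed; 724 in favor. Satisfied.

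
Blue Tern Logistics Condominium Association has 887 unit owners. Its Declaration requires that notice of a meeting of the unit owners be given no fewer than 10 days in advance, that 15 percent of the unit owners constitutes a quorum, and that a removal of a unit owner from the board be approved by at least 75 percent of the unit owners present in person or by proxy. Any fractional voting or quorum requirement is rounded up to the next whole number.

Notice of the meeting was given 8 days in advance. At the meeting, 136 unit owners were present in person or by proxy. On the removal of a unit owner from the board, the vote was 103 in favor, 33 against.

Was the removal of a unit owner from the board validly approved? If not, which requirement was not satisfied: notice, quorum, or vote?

Invalid — notice requirement not satisfied.

Notice: 8 days given; 10 required. Not satisfied.
Quorum: 15% of 887 = 133.05, rounded up to 134; 136 present. Satisfied.
Vote: requires three-fourths of those present (136); 3/4 of 136 = 102, so 102 needed; 103 in favor. Satisfied.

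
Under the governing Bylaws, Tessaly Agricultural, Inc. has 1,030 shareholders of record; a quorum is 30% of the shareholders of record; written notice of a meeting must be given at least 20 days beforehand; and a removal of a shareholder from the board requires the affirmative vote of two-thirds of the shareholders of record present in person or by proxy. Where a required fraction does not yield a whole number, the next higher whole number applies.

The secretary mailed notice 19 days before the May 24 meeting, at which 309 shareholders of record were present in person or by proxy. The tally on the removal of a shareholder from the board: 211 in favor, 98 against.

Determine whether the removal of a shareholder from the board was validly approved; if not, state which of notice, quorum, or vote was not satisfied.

Notice: 19 days given; 20 required. Not satisfied.
Quorum: 30% of 1,030 = 309; 309 present. Satisfied.
Vote: requires two-thirds of those present (309); 2/3 of 309 = 206, so 206 needed; 211 in favor. Satisfied.

Invalid — notice requirement not satisfied.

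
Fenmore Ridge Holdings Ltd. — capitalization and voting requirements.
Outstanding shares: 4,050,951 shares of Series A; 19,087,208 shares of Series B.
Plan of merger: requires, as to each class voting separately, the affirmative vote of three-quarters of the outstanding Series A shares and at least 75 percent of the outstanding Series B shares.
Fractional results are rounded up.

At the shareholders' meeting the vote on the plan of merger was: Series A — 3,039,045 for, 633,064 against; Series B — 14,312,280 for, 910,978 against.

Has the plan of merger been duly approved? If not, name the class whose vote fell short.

Not approved — the Series B shares did not give the required vote.

Series A: 3/4 of 4050951 = 3038213.25, rounded up to 3038214; 3,038,214 required, 3,039,045 in favor — approved.
Series B: 3/4 of 19087208 = 14315406; 14,315,406 required, 14,312,280 in favor — not approved.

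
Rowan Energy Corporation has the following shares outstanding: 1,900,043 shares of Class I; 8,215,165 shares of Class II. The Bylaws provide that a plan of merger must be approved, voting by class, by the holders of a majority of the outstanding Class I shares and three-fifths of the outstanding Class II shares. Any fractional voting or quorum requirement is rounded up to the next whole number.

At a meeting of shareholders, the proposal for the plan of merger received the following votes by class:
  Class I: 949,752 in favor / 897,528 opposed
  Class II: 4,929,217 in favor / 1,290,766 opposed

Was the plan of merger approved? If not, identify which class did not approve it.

Not approved — the Class I shares did not give the required vote.

Class I: a majority of 1900043 is 950022; 950,022 required, 949,752 in favor — not approved.
Class II: 3/5 of 8215165 = 4929099; 4,929,099 required, 4,929,217 in favor — approved.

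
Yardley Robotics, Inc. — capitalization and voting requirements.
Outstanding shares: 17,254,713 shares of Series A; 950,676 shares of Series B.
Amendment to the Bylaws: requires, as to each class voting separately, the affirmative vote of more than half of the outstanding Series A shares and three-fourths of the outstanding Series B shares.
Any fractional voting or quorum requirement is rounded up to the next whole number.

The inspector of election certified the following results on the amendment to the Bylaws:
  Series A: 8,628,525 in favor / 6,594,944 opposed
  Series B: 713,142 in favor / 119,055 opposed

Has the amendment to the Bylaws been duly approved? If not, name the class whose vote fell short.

Series A: a majority of 17254713 is 8627357; 8,627,357 required, 8,628,525 in favor — approved.
Series B: 3/4 of 950676 = 713007; 713,007 required, 713,142 in favor — approved.

Approved — every class gave the required vote.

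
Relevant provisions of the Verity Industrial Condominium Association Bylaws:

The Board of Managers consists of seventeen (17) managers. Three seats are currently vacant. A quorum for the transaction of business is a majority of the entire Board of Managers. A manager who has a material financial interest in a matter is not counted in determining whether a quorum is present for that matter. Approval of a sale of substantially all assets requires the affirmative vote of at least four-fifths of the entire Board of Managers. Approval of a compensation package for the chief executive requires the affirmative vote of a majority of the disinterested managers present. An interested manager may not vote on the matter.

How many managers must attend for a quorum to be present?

A majority of 17 is 9.

9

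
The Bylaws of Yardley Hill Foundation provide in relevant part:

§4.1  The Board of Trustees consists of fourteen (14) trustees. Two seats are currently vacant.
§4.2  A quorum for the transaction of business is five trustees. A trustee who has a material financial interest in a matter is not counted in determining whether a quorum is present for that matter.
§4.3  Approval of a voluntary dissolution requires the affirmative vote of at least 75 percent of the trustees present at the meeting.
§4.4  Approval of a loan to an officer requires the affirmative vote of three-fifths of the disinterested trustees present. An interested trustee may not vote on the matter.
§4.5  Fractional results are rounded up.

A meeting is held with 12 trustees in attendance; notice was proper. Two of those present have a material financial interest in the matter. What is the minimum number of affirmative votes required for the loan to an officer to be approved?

The loan to an officer requires three-fifths of the disinterested trustees present (12 − 2 = 10).
3/5 of 10 = 6.

6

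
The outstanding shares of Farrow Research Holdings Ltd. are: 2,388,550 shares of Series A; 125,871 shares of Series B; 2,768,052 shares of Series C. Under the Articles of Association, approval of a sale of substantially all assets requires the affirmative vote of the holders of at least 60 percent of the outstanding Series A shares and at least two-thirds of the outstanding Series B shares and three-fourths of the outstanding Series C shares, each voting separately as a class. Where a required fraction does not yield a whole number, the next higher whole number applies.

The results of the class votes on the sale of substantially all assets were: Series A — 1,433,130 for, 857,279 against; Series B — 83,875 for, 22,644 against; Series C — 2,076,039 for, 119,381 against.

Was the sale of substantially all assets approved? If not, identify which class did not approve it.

Not approved — the Series B shares did not give the required vote.

Series A: 3/5 of 2388550 = 1433130; 1,433,130 required, 1,433,130 in favor — approved.
Series B: 2/3 of 125871 = 83914; 83,914 required, 83,875 in favor — not approved.
Series C: 3/4 of 2768052 = 2076039; 2,076,039 required, 2,076,039 in favor — approved.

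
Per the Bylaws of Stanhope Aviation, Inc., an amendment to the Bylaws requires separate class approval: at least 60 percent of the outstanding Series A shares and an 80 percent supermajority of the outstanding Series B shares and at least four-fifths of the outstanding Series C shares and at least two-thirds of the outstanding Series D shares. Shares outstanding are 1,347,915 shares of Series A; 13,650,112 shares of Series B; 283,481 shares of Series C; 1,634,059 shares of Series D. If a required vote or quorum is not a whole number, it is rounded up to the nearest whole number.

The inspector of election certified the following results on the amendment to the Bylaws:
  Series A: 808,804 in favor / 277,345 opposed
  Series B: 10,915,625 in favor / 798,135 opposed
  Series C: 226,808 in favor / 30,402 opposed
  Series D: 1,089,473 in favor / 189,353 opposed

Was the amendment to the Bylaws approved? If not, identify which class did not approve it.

Series A: 3/5 of 1347915 = 808749; 808,749 required, 808,804 in favor — approved.
Series B: 4/5 of 13650112 = 10920089.60, rounded up to 10920090; 10,920,090 required, 10,915,625 in favor — not approved.
Series C: 4/5 of 283481 = 226784.80, rounded up to 226785; 226,785 required, 226,808 in favor — approved.
Series D: 2/3 of 1634059 = 1089372.67, rounded up to 1089373; 1,089,373 required, 1,089,473 in favor — approved.

Not approved — the Series B shares did not give the required vote.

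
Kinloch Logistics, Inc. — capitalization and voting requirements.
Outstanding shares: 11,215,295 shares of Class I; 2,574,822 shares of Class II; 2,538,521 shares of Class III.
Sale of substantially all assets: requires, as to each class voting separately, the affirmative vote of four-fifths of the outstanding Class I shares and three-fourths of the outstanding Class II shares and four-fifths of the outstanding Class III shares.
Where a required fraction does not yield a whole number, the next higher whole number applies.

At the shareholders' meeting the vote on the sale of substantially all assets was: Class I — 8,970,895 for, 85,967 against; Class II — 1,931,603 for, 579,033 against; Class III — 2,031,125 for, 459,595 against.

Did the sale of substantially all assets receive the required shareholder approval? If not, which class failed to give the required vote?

Class I: 4/5 of 11215295 = 8972236; 8,972,236 required, 8,970,895 in favor — not approved.
Class II: 3/4 of 2574822 = 1931116.50, rounded up to 1931117; 1,931,117 required, 1,931,603 in favor — approved.
Class III: 4/5 of 2538521 = 2030816.80, rounded up to 2030817; 2,030,817 required, 2,031,125 in favor — approved.

Not approved — the Class I shares did not give the required vote.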